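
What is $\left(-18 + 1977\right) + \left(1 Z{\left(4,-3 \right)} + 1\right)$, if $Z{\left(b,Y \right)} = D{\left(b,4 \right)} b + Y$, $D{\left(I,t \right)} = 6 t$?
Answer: $2053$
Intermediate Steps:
$Z{\left(b,Y \right)} = Y + 24 b$ ($Z{\left(b,Y \right)} = 6 \cdot 4 b + Y = 24 b + Y = Y + 24 b$)
$\left(-18 + 1977\right) + \left(1 Z{\left(4,-3 \right)} + 1\right) = \left(-18 + 1977\right) + \left(1 \left(-3 + 24 \cdot 4\right) + 1\right) = 1959 + \left(1 \left(-3 + 96\right) + 1\right) = 1959 + \left(1 \cdot 93 + 1\right) = 1959 + \left(93 + 1\right) = 1959 + 94 = 2053$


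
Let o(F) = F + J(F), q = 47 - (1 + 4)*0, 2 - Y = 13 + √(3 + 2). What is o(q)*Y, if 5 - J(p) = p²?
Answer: 23727 + 2157*√5 ≈ 28550.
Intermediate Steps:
J(p) = 5 - p²
Y = -11 - √5 (Y = 2 - (13 + √(3 + 2)) = 2 - (13 + √5) = 2 + (-13 - √5) = -11 - √5 ≈ -13.236)
q = 47 (q = 47 - 5*0 = 47 - 1*0 = 47 + 0 = 47)
o(F) = 5 + F - F² (o(F) = F + (5 - F²) = 5 + F - F²)
o(q)*Y = (5 + 47 - 1*47²)*(-11 - √5) = (5 + 47 - 1*2209)*(-11 - √5) = (5 + 47 - 2209)*(-11 - √5) = -2157*(-11 - √5) = 23727 + 2157*√5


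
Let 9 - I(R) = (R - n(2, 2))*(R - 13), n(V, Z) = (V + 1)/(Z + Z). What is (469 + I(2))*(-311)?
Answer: -611737/4 ≈ -1.5293e+5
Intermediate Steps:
n(V, Z) = (1 + V)/(2*Z) (n(V, Z) = (1 + V)/((2*Z)) = (1 + V)*(1/(2*Z)) = (1 + V)/(2*Z))
I(R) = 9 - (-13 + R)*(-¾ + R) (I(R) = 9 - (R - (1 + 2)/(2*2))*(R - 13) = 9 - (R - 3/(2*2))*(-13 + R) = 9 - (R - 1*¾)*(-13 + R) = 9 - (R - ¾)*(-13 + R) = 9 - (-¾ + R)*(-13 + R) = 9 - (-13 + R)*(-¾ + R))
(469 + I(2))*(-311) = (469 + (-¾ - 1*2² + (55/4)*2))*(-311) = (469 + (-¾ - 1*4 + 55/2))*(-311) = (469 + (-¾ - 4 + 55/2))*(-311) = (469 + 91/4)*(-311) = (1967/4)*(-311) = -611737/4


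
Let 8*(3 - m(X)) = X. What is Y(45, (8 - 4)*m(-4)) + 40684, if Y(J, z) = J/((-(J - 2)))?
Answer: 1749367/43 ≈ 40683.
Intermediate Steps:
m(X) = 3 - X/8
Y(J, z) = J/(2 - J) (Y(J, z) = J/((-(-2 + J))) = J/(2 - J))
Y(45, (8 - 4)*m(-4)) + 40684 = -1*45/(-2 + 45) + 40684 = -1*45/43 + 40684 = -1*45*1/43 + 40684 = -45/43 + 40684 = 1749367/43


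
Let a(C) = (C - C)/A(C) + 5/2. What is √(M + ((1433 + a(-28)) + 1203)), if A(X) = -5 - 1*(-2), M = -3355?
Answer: I*√2866/2 ≈ 26.768*I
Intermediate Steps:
A(X) = -3 (A(X) = -5 + 2 = -3)
a(C) = 5/2 (a(C) = (C - C)/(-3) + 5/2 = 0*(-⅓) + 5*(½) = 0 + 5/2 = 5/2)
√(M + ((1433 + a(-28)) + 1203)) = √(-3355 + ((1433 + 5/2) + 1203)) = √(-3355 + (2871/2 + 1203)) = √(-3355 + 5277/2) = √(-1433/2) = I*√2866/2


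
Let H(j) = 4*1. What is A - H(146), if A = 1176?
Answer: 1172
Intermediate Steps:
H(j) = 4
A - H(146) = 1176 - 1*4 = 1176 - 4 = 1172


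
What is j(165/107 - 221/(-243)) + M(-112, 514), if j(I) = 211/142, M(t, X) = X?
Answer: 73199/142 ≈ 515.49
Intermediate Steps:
j(I) = 211/142 (j(I) = 211*(1/142) = 211/142)
j(165/107 - 221/(-243)) + M(-112, 514) = 211/142 + 514 = 73199/142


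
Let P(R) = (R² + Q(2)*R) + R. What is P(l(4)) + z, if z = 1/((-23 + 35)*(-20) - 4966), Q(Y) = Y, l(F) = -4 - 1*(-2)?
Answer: -10413/5206 ≈ -2.0002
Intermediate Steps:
l(F) = -2 (l(F) = -4 + 2 = -2)
P(R) = R² + 3*R (P(R) = (R² + 2*R) + R = R² + 3*R)
z = -1/5206 (z = 1/(12*(-20) - 4966) = 1/(-240 - 4966) = 1/(-5206) = -1/5206 ≈ -0.00019209)
P(l(4)) + z = -2*(3 - 2) - 1/5206 = -2*1 - 1/5206 = -2 - 1/5206 = -10413/5206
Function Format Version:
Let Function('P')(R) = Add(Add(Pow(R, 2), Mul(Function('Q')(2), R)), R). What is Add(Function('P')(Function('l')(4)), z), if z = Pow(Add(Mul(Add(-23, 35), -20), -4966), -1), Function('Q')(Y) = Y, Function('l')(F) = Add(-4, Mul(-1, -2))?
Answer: Rational(-10413, 5206) ≈ -2.0002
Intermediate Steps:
Function('l')(F) = -2 (Function('l')(F) = Add(-4, 2) = -2)
Function('P')(R) = Add(Pow(R, 2), Mul(3, R)) (Function('P')(R) = Add(Add(Pow(R, 2), Mul(2, R)), R) = Add(Pow(R, 2), Mul(3, R)))
z = Rational(-1, 5206) (z = Pow(Add(Mul(12, -20), -4966), -1) = Pow(Add(-240, -4966), -1) = Pow(-5206, -1) = Rational(-1, 5206) ≈ -0.00019209)
Add(Function('P')(Function('l')(4)), z) = Add(Mul(-2, Add(3, -2)), Rational(-1, 5206)) = Add(Mul(-2, 1), Rational(-1, 5206)) = Add(-2, Rational(-1, 5206)) = Rational(-10413, 5206)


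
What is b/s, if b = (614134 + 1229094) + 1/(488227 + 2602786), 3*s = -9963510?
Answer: -1139488341993/2053155929042 ≈ -0.55499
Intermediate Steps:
s = -3321170 (s = (1/3)*(-9963510) = -3321170)
b = 5697441709965/3091013 (b = 1843228 + 1/3091013 = 5697441709965/3091013 ≈ 1.8432e+6)
b/s = (5697441709965/3091013)/(-3321170) = (5697441709965/3091013)*(-1/3321170) = -1139488341993/2053155929042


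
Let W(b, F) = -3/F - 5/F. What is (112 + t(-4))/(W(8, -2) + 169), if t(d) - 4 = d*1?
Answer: 112/173 ≈ 0.64740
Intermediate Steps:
t(d) = 4 + d (t(d) = 4 + d*1 = 4 + d)
W(b, F) = -8/F
(112 + t(-4))/(W(8, -2) + 169) = (112 + (4 - 4))/(-8/(-2) + 169) = (112 + 0)/(-8*(-½) + 169) = 112/(4 + 169) = 112/173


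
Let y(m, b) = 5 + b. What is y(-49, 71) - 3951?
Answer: -3875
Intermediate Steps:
y(-49, 71) - 3951 = (5 + 71) - 3951 = 76 - 3951 = -3875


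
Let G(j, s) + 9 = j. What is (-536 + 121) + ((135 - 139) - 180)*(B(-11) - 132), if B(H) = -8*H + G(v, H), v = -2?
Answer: 9705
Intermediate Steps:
G(j, s) = -9 + j
B(H) = -11 - 8*H (B(H) = -8*H + (-9 - 2) = -8*H - 11 = -11 - 8*H)
(-536 + 121) + ((135 - 139) - 180)*(B(-11) - 132) = (-536 + 121) + ((135 - 139) - 180)*((-11 - 8*(-11)) - 132) = -415 + (-4 - 180)*((-11 + 88) - 132) = -415 - 184*(77 - 132) = -415 - 184*(-55) = -415 + 10120 = 9705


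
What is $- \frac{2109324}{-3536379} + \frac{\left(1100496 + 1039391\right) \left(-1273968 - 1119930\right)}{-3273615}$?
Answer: $\frac{10650037504048814}{6805845585} \approx 1.5648 \cdot 10^{6}$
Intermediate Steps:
$- \frac{2109324}{-3536379} + \frac{\left(1100496 + 1039391\right) \left(-1273968 - 1119930\right)}{-3273615} = \left(-2109324\right) \left(- \frac{1}{3536379}\right) + 2139887 \left(-2393898\right) \left(- \frac{1}{3273615}\right) = \frac{100444}{168399} - - \frac{1707557069842}{1091205} = \frac{100444}{168399} + \frac{1707557069842}{1091205} = \frac{10650037504048814}{6805845585}$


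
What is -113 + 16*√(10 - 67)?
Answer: -113 + 16*I*√57 ≈ -113.0 + 120.8*I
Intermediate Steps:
-113 + 16*√(10 - 67) = -113 + 16*√(-57) = -113 + 16*(I*√57) = -113 + 16*I*√57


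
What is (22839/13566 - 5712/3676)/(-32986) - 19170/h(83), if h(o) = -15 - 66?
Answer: 97327163286287/411241541844 ≈ 236.67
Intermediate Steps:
h(o) = -81
(22839/13566 - 5712/3676)/(-32986) - 19170/h(83) = (22839/13566 - 5712/3676)/(-32986) - 19170/(-81) = (22839*(1/13566) - 5712*1/3676)*(-1/32986) - 19170*(-1/81) = (7613/4522 - 1428/919)*(-1/32986) + 710/3 = (538931/4155718)*(-1/32986) + 710/3 = -538931/137080513948 + 710/3 = 97327163286287/411241541844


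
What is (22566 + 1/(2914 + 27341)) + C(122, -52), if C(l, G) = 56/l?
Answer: 41647641331/1845555 ≈ 22566.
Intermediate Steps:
(22566 + 1/(2914 + 27341)) + C(122, -52) = (22566 + 1/(2914 + 27341)) + 56/122 = (22566 + 1/30255) + 56*(1/122) = (22566 + 1/30255) + 28/61 = 682734331/30255 + 28/61 = 41647641331/1845555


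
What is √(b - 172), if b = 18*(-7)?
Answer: I*√298 ≈ 17.263*I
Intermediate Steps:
b = -126
√(b - 172) = √(-126 - 172) = √(-298) = I*√298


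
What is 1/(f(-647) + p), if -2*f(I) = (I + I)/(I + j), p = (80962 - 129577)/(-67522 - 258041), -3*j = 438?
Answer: -12293879/8194646 ≈ -1.5002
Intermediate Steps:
j = -146 (j = -⅓*438 = -146)
p = 2315/15503 (p = -48615/(-325563) = -48615*(-1/325563) = 2315/15503 ≈ 0.14933)
f(I) = -I/(-146 + I) (f(I) = -(I + I)/(2*(I - 146)) = -2*I/(2*(-146 + I)) = -I/(-146 + I))
1/(f(-647) + p) = 1/(-1*(-647)/(-146 - 647) + 2315/15503) = 1/(-1*(-647)/(-793) + 2315/15503) = 1/(-1*(-647)*(-1/793) + 2315/15503) = 1/(-647/793 + 2315/15503) = 1/(-8194646/12293879) = -12293879/8194646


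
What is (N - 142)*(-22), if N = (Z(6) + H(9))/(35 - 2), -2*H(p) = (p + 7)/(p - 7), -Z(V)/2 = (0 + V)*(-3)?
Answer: 9308/3 ≈ 3102.7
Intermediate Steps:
Z(V) = 6*V (Z(V) = -2*(0 + V)*(-3) = -2*V*(-3) = -(-6)*V = 6*V)
H(p) = -(7 + p)/(2*(-7 + p)) (H(p) = -(p + 7)/(2*(p - 7)) = -(7 + p)/(2*(-7 + p)))
N = 32/33 (N = (6*6 + (-7 - 1*9)/(2*(-7 + 9)))/(35 - 2) = (36 + (½)*(-7 - 9)/2)/33 = (36 + (½)*(½)*(-16))*(1/33) = (36 - 4)*(1/33) = 32*(1/33) = 32/33 ≈ 0.96970)
(N - 142)*(-22) = (32/33 - 142)*(-22) = -4654/33*(-22) = 9308/3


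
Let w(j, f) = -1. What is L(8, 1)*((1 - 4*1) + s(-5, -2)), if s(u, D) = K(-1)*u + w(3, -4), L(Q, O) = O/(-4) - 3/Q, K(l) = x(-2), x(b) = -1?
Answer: -5/8 ≈ -0.62500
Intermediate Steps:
K(l) = -1
L(Q, O) = -3/Q - O/4 (L(Q, O) = O*(-1/4) - 3/Q = -O/4 - 3/Q = -3/Q - O/4)
s(u, D) = -1 - u (s(u, D) = -u - 1 = -1 - u)
L(8, 1)*((1 - 4*1) + s(-5, -2)) = (-3/8 - 1/4*1)*((1 - 4*1) + (-1 - 1*(-5))) = (-3*1/8 - 1/4)*((1 - 4) + (-1 + 5)) = (-3/8 - 1/4)*(-3 + 4) = -5/8*1 = -5/8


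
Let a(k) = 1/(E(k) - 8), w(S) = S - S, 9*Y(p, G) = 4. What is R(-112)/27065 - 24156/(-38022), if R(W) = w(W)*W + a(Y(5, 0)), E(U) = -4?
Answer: 1307557943/2058130860 ≈ 0.63531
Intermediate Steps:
Y(p, G) = 4/9 (Y(p, G) = (⅑)*4 = 4/9)
w(S) = 0
a(k) = -1/12 (a(k) = 1/(-4 - 8) = 1/(-12) = -1/12)
R(W) = -1/12 (R(W) = 0*W - 1/12 = 0 - 1/12 = -1/12)
R(-112)/27065 - 24156/(-38022) = -1/12/27065 - 24156/(-38022) = -1/12*1/27065 - 24156*(-1/38022) = -1/324780 + 4026/6337 = 1307557943/2058130860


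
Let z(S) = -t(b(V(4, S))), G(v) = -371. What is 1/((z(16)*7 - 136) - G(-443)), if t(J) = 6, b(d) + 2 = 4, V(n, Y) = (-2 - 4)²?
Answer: 1/193 ≈ 0.0051813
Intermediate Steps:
V(n, Y) = 36 (V(n, Y) = (-6)² = 36)
b(d) = 2 (b(d) = -2 + 4 = 2)
z(S) = -6 (z(S) = -1*6 = -6)
1/((z(16)*7 - 136) - G(-443)) = 1/((-6*7 - 136) - 1*(-371)) = 1/((-42 - 136) + 371) = 1/(-178 + 371) = 1/193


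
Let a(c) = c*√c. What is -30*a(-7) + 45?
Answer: 45 + 210*I*√7 ≈ 45.0 + 555.61*I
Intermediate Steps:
a(c) = c^(3/2)
-30*a(-7) + 45 = -(-210)*I*√7 + 45 = 210*I*√7 + 45 = 45 + 210*I*√7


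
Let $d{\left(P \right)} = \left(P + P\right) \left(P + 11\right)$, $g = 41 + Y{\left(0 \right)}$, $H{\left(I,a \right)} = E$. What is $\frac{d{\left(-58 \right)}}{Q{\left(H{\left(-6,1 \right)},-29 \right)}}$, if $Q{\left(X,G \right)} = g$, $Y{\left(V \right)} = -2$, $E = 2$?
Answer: $\frac{5452}{39} \approx 139.79$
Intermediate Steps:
$H{\left(I,a \right)} = 2$
$g = 39$ ($g = 41 - 2 = 39$)
$Q{\left(X,G \right)} = 39$
$d{\left(P \right)} = 2 P \left(11 + P\right)$
$\frac{d{\left(-58 \right)}}{Q{\left(H{\left(-6,1 \right)},-29 \right)}} = \frac{2 \left(-58\right) \left(11 - 58\right)}{39} = 2 \left(-58\right) \left(-47\right) \frac{1}{39} = 5452 \cdot \frac{1}{39} = \frac{5452}{39}$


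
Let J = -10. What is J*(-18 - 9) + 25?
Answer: 295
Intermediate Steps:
J*(-18 - 9) + 25 = -10*(-18 - 9) + 25 = -10*(-27) + 25 = 270 + 25 = 295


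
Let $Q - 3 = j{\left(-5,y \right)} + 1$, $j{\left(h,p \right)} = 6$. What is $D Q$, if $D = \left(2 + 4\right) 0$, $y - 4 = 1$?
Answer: $0$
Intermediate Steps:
$y = 5$ ($y = 4 + 1 = 5$)
$D = 0$ ($D = 6 \cdot 0 = 0$)
$Q = 10$ ($Q = 3 + \left(6 + 1\right) = 3 + 7 = 10$)
$D Q = 0 \cdot 10 = 0$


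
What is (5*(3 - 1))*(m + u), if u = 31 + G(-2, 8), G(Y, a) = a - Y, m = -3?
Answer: 380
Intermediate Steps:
u = 41 (u = 31 + (8 - 1*(-2)) = 31 + (8 + 2) = 31 + 10 = 41)
(5*(3 - 1))*(m + u) = (5*(3 - 1))*(-3 + 41) = (5*2)*38 = 10*38 = 380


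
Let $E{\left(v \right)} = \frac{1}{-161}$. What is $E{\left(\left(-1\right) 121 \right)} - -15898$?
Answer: $\frac{2559577}{161} \approx 15898.0$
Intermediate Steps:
$E{\left(v \right)} = - \frac{1}{161}$
$E{\left(\left(-1\right) 121 \right)} - -15898 = - \frac{1}{161} - -15898 = - \frac{1}{161} + 15898 = \frac{2559577}{161}$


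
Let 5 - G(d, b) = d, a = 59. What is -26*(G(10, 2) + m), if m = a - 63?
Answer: 234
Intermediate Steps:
G(d, b) = 5 - d
m = -4 (m = 59 - 63 = -4)
-26*(G(10, 2) + m) = -26*((5 - 1*10) - 4) = -26*((5 - 10) - 4) = -26*(-5 - 4) = -26*(-9) = 234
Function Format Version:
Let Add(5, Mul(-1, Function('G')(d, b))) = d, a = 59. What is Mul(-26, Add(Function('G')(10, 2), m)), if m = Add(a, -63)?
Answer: 234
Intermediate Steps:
Function('G')(d, b) = Add(5, Mul(-1, d))
m = -4 (m = Add(59, -63) = -4)
Mul(-26, Add(Function('G')(10, 2), m)) = Mul(-26, Add(Add(5, Mul(-1, 10)), -4)) = Mul(-26, Add(Add(5, -10), -4)) = Mul(-26, Add(-5, -4)) = Mul(-26, -9) = 234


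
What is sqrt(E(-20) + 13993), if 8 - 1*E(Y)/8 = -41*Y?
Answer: 21*sqrt(17) ≈ 86.585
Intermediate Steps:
E(Y) = 64 + 328*Y (E(Y) = 64 - (-328)*Y = 64 + 328*Y)
sqrt(E(-20) + 13993) = sqrt((64 + 328*(-20)) + 13993) = sqrt((64 - 6560) + 13993) = sqrt(-6496 + 13993) = sqrt(7497) = 21*sqrt(17)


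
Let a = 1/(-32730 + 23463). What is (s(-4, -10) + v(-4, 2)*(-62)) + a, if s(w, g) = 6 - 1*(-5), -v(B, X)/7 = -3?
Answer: -11963698/9267 ≈ -1291.0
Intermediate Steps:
v(B, X) = 21 (v(B, X) = -7*(-3) = 21)
s(w, g) = 11 (s(w, g) = 6 + 5 = 11)
a = -1/9267 (a = 1/(-9267) = -1/9267 ≈ -0.00010791)
(s(-4, -10) + v(-4, 2)*(-62)) + a = (11 + 21*(-62)) - 1/9267 = (11 - 1302) - 1/9267 = -1291 - 1/9267 = -11963698/9267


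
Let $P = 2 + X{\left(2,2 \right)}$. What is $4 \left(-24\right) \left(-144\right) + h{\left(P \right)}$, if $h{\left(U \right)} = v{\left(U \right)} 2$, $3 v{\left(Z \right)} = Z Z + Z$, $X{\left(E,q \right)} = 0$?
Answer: $13828$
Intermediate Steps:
$v{\left(Z \right)} = \frac{Z}{3} + \frac{Z^{2}}{3}$ ($v{\left(Z \right)} = \frac{Z Z + Z}{3} = \frac{Z^{2} + Z}{3} = \frac{Z + Z^{2}}{3} = \frac{Z}{3} + \frac{Z^{2}}{3}$)
$P = 2$ ($P = 2 + 0 = 2$)
$h{\left(U \right)} = \frac{2 U \left(1 + U\right)}{3}$ ($h{\left(U \right)} = \frac{U \left(1 + U\right)}{3} \cdot 2 = \frac{2 U \left(1 + U\right)}{3}$)
$4 \left(-24\right) \left(-144\right) + h{\left(P \right)} = 4 \left(-24\right) \left(-144\right) + \frac{2}{3} \cdot 2 \left(1 + 2\right) = \left(-96\right) \left(-144\right) + \frac{2}{3} \cdot 2 \cdot 3 = 13824 + 4 = 13828$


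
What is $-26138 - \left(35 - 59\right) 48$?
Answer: $-24986$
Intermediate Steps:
$-26138 - \left(35 - 59\right) 48 = -26138 - \left(-24\right) 48 = -26138 - -1152 = -26138 + 1152 = -24986$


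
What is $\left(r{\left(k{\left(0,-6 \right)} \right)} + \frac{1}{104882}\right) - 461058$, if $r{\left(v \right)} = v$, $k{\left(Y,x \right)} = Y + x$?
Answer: $- \frac{48357314447}{104882} \approx -4.6106 \cdot 10^{5}$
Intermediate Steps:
$\left(r{\left(k{\left(0,-6 \right)} \right)} + \frac{1}{104882}\right) - 461058 = \left(\left(0 - 6\right) + \frac{1}{104882}\right) - 461058 = \left(-6 + \frac{1}{104882}\right) - 461058 = - \frac{629291}{104882} - 461058 = - \frac{48357314447}{104882}$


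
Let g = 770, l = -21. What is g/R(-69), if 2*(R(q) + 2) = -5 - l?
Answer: 385/3 ≈ 128.33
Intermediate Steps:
R(q) = 6 (R(q) = -2 + (-5 - 1*(-21))/2 = -2 + (-5 + 21)/2 = -2 + (½)*16 = -2 + 8 = 6)
g/R(-69) = 770/6 = 770*(⅙) = 385/3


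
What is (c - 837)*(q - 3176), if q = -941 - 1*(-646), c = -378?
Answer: 4217265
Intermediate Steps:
q = -295 (q = -941 + 646 = -295)
(c - 837)*(q - 3176) = (-378 - 837)*(-295 - 3176) = -1215*(-3471) = 4217265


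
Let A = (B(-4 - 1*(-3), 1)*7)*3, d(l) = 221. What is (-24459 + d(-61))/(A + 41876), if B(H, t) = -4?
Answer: -12119/20896 ≈ -0.57997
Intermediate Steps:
A = -84 (A = -4*7*3 = -28*3 = -84)
(-24459 + d(-61))/(A + 41876) = (-24459 + 221)/(-84 + 41876) = -24238/41792 = -24238*1/41792 = -12119/20896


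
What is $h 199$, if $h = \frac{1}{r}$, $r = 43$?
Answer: $\frac{199}{43} \approx 4.6279$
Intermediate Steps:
$h = \frac{1}{43} \approx 0.023256$
$h 199 = \frac{1}{43} \cdot 199 = \frac{199}{43}$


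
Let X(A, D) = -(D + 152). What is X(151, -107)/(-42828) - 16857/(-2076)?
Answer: 10028403/1234874 ≈ 8.1210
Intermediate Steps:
X(A, D) = -152 - D (X(A, D) = -(152 + D) = -152 - D)
X(151, -107)/(-42828) - 16857/(-2076) = (-152 - 1*(-107))/(-42828) - 16857/(-2076) = (-152 + 107)*(-1/42828) - 16857*(-1/2076) = -45*(-1/42828) + 5619/692 = 15/14276 + 5619/692 = 10028403/1234874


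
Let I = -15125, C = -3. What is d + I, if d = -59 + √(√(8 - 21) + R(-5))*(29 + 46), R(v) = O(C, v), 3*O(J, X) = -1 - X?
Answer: -15184 + 25*√(12 + 9*I*√13) ≈ -15063.0 + 84.034*I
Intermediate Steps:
O(J, X) = -⅓ - X/3 (O(J, X) = (-1 - X)/3 = -⅓ - X/3)
R(v) = -⅓ - v/3
d = -59 + 75*√(4/3 + I*√13) (d = -59 + √(√(8 - 21) + (-⅓ - ⅓*(-5)))*(29 + 46) = -59 + √(√(-13) + (-⅓ + 5/3))*75 = -59 + √(I*√13 + 4/3)*75 = -59 + √(4/3 + I*√13)*75 = -59 + 75*√(4/3 + I*√13) ≈ 61.672 + 84.034*I)
d + I = (-59 + 25*√(12 + 9*I*√13)) - 15125 = -15184 + 25*√(12 + 9*I*√13)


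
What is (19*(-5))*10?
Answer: -950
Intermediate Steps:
(19*(-5))*10 = -95*10 = -950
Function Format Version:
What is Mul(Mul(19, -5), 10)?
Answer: -950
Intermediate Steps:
Mul(Mul(19, -5), 10) = Mul(-95, 10) = -950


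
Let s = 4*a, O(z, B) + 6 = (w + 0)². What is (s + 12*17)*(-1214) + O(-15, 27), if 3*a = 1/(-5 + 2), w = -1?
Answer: -2224093/9 ≈ -2.4712e+5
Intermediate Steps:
a = -⅑ (a = 1/(3*(-5 + 2)) = (⅓)/(-3) = (⅓)*(-⅓) = -⅑ ≈ -0.11111)
O(z, B) = -5 (O(z, B) = -6 + (-1 + 0)² = -6 + (-1)² = -6 + 1 = -5)
s = -4/9 (s = 4*(-⅑) = -4/9 ≈ -0.44444)
(s + 12*17)*(-1214) + O(-15, 27) = (-4/9 + 12*17)*(-1214) - 5 = (-4/9 + 204)*(-1214) - 5 = (1832/9)*(-1214) - 5 = -2224048/9 - 5 = -2224093/9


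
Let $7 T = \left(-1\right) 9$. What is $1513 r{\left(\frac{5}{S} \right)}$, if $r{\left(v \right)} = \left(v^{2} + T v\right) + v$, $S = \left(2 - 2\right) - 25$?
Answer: $\frac{25721}{175} \approx 146.98$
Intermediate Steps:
$T = - \frac{9}{7}$ ($T = \frac{\left(-1\right) 9}{7} = \frac{1}{7} \left(-9\right) = - \frac{9}{7} \approx -1.2857$)
$S = -25$ ($S = 0 - 25 = -25$)
$r{\left(v \right)} = v^{2} - \frac{2 v}{7}$ ($r{\left(v \right)} = \left(v^{2} - \frac{9 v}{7}\right) + v = v^{2} - \frac{2 v}{7}$)
$1513 r{\left(\frac{5}{S} \right)} = 1513 \frac{\frac{5}{-25} \left(-2 + 7 \frac{5}{-25}\right)}{7} = 1513 \frac{5 \left(- \frac{1}{25}\right) \left(-2 + 7 \cdot 5 \left(- \frac{1}{25}\right)\right)}{7} = 1513 \cdot \frac{1}{7} \left(- \frac{1}{5}\right) \left(-2 + 7 \left(- \frac{1}{5}\right)\right) = 1513 \cdot \frac{1}{7} \left(- \frac{1}{5}\right) \left(-2 - \frac{7}{5}\right) = 1513 \cdot \frac{1}{7} \left(- \frac{1}{5}\right) \left(- \frac{17}{5}\right) = 1513 \cdot \frac{17}{175} = \frac{25721}{175}$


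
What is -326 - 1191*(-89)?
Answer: 105673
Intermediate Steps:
-326 - 1191*(-89) = -326 + 105999 = 105673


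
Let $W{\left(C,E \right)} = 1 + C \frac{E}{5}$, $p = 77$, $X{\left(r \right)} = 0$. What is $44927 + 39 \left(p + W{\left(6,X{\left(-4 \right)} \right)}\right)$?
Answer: $47969$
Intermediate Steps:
$W{\left(C,E \right)} = 1 + \frac{C E}{5}$ ($W{\left(C,E \right)} = 1 + C E \frac{1}{5} = 1 + C \frac{E}{5} = 1 + \frac{C E}{5}$)
$44927 + 39 \left(p + W{\left(6,X{\left(-4 \right)} \right)}\right) = 44927 + 39 \left(77 + \left(1 + \frac{1}{5} \cdot 6 \cdot 0\right)\right) = 44927 + 39 \left(77 + \left(1 + 0\right)\right) = 44927 + 39 \left(77 + 1\right) = 44927 + 39 \cdot 78 = 44927 + 3042 = 47969$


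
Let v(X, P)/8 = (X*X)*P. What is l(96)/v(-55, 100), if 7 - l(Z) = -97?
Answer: 13/302500 ≈ 4.2975e-5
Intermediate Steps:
v(X, P) = 8*P*X² (v(X, P) = 8*((X*X)*P) = 8*(X²*P) = 8*(P*X²) = 8*P*X²)
l(Z) = 104 (l(Z) = 7 - 1*(-97) = 7 + 97 = 104)
l(96)/v(-55, 100) = 104/((8*100*(-55)²)) = 104/((8*100*3025)) = 104/2420000 = 104*(1/2420000) = 13/302500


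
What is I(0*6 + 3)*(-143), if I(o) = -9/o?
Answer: 429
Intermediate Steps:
I(0*6 + 3)*(-143) = -9/(0*6 + 3)*(-143) = -9/(0 + 3)*(-143) = -9/3*(-143) = -9*1/3*(-143) = -3*(-143) = 429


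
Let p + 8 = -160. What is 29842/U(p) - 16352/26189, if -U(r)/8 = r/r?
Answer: -390831477/104756 ≈ -3730.9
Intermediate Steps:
p = -168 (p = -8 - 160 = -168)
U(r) = -8 (U(r) = -8*r/r = -8*1 = -8)
29842/U(p) - 16352/26189 = 29842/(-8) - 16352/26189 = 29842*(-1/8) - 16352*1/26189 = -14921/4 - 16352/26189 = -390831477/104756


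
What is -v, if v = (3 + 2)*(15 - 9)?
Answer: -30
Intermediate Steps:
v = 30 (v = 5*6 = 30)
-v = -1*30 = -30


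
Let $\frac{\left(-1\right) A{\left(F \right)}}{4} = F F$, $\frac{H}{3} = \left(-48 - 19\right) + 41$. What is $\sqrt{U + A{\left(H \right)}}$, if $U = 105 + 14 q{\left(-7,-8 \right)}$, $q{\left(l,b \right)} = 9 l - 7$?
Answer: $i \sqrt{25211} \approx 158.78 i$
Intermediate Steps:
$q{\left(l,b \right)} = -7 + 9 l$
$H = -78$ ($H = 3 \left(\left(-48 - 19\right) + 41\right) = 3 \left(-67 + 41\right) = 3 \left(-26\right) = -78$)
$U = -875$ ($U = 105 + 14 \left(-7 + 9 \left(-7\right)\right) = 105 + 14 \left(-7 - 63\right) = 105 + 14 \left(-70\right) = 105 - 980 = -875$)
$A{\left(F \right)} = - 4 F^{2}$ ($A{\left(F \right)} = - 4 F F = - 4 F^{2}$)
$\sqrt{U + A{\left(H \right)}} = \sqrt{-875 - 4 \left(-78\right)^{2}} = \sqrt{-875 - 24336} = \sqrt{-25211} = i \sqrt{25211}$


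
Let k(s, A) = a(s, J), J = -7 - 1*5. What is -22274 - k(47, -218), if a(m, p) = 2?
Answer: -22276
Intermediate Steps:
J = -12 (J = -7 - 5 = -12)
k(s, A) = 2
-22274 - k(47, -218) = -22274 - 1*2 = -22274 - 2 = -22276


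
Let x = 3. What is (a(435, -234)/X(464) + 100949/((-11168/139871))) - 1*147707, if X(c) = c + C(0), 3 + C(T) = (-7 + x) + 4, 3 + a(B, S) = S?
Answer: -7269709579471/5148448 ≈ -1.4120e+6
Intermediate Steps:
a(B, S) = -3 + S
C(T) = -3 (C(T) = -3 + ((-7 + 3) + 4) = -3 + (-4 + 4) = -3 + 0 = -3)
X(c) = -3 + c (X(c) = c - 3 = -3 + c)
(a(435, -234)/X(464) + 100949/((-11168/139871))) - 1*147707 = ((-3 - 234)/(-3 + 464) + 100949/((-11168/139871))) - 1*147707 = (-237/461 + 100949/((-11168*1/139871))) - 147707 = (-237*1/461 + 100949/(-11168/139871)) - 147707 = (-237/461 + 100949*(-139871/11168)) - 147707 = (-237/461 - 14119837579/11168) - 147707 = -6509247770735/5148448 - 147707 = -7269709579471/5148448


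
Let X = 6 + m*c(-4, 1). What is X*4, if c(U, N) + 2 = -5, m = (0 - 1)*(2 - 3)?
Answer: -4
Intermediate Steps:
m = 1 (m = -1*(-1) = 1)
c(U, N) = -7 (c(U, N) = -2 - 5 = -7)
X = -1 (X = 6 + 1*(-7) = 6 - 7 = -1)
X*4 = -1*4 = -4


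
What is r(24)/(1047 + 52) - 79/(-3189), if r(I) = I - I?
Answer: 79/3189 ≈ 0.024773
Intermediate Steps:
r(I) = 0
r(24)/(1047 + 52) - 79/(-3189) = 0/(1047 + 52) - 79/(-3189) = 0/1099 - 79*(-1/3189) = 0*(1/1099) + 79/3189 = 0 + 79/3189 = 79/3189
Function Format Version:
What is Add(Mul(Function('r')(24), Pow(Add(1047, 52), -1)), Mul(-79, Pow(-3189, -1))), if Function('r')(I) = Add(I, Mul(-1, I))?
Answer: Rational(79, 3189) ≈ 0.024773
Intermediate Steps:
Function('r')(I) = 0
Add(Mul(Function('r')(24), Pow(Add(1047, 52), -1)), Mul(-79, Pow(-3189, -1))) = Add(Mul(0, Pow(Add(1047, 52), -1)), Mul(-79, Pow(-3189, -1))) = Add(Mul(0, Pow(1099, -1)), Mul(-79, Rational(-1, 3189))) = Add(Mul(0, Rational(1, 1099)), Rational(79, 3189)) = Add(0, Rational(79, 3189)) = Rational(79, 3189)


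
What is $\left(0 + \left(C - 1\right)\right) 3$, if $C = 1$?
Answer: $0$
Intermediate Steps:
$\left(0 + \left(C - 1\right)\right) 3 = \left(0 + \left(1 - 1\right)\right) 3 = \left(0 + 0\right) 3 = 0 \cdot 3 = 0$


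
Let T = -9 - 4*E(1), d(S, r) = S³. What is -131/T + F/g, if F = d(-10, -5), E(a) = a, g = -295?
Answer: 10329/767 ≈ 13.467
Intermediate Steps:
F = -1000 (F = (-10)³ = -1000)
T = -13 (T = -9 - 4*1 = -9 - 4 = -13)
-131/T + F/g = -131/(-13) - 1000/(-295) = -131*(-1/13) - 1000*(-1/295) = 131/13 + 200/59 = 10329/767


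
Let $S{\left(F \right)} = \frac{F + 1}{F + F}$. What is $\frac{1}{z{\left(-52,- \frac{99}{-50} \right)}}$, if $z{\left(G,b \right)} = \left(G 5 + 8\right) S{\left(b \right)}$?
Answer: $- \frac{11}{2086} \approx -0.0052733$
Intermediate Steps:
$S{\left(F \right)} = \frac{1 + F}{2 F}$
$z{\left(G,b \right)} = \frac{\left(1 + b\right) \left(8 + 5 G\right)}{2 b}$ ($z{\left(G,b \right)} = \left(G 5 + 8\right) \frac{1 + b}{2 b} = \left(5 G + 8\right) \frac{1 + b}{2 b} = \left(8 + 5 G\right) \frac{1 + b}{2 b} = \frac{\left(1 + b\right) \left(8 + 5 G\right)}{2 b}$)
$\frac{1}{z{\left(-52,- \frac{99}{-50} \right)}} = \frac{1}{\frac{1}{2} \frac{1}{\left(-99\right) \frac{1}{-50}} \left(1 - \frac{99}{-50}\right) \left(8 + 5 \left(-52\right)\right)} = \frac{1}{\frac{1}{2} \frac{1}{\left(-99\right) \left(- \frac{1}{50}\right)} \left(1 - - \frac{99}{50}\right) \left(8 - 260\right)} = \frac{1}{\frac{1}{2} \frac{1}{\frac{99}{50}} \left(1 + \frac{99}{50}\right) \left(-252\right)} = \frac{1}{\frac{1}{2} \cdot \frac{50}{99} \cdot \frac{149}{50} \left(-252\right)} = \frac{1}{- \frac{2086}{11}} = - \frac{11}{2086}$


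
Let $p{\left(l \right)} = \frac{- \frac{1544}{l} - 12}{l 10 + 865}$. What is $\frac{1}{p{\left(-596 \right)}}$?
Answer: $\frac{759155}{1402} \approx 541.48$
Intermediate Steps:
$p{\left(l \right)} = \frac{-12 - \frac{1544}{l}}{865 + 10 l}$ ($p{\left(l \right)} = \frac{-12 - \frac{1544}{l}}{10 l + 865} = \frac{-12 - \frac{1544}{l}}{865 + 10 l}$)
$\frac{1}{p{\left(-596 \right)}} = \frac{1}{\frac{4}{5} \frac{1}{-596} \frac{1}{173 + 2 \left(-596\right)} \left(-386 - -1788\right)} = \frac{1}{\frac{4}{5} \left(- \frac{1}{596}\right) \frac{1}{173 - 1192} \left(-386 + 1788\right)} = \frac{1}{\frac{4}{5} \left(- \frac{1}{596}\right) \frac{1}{-1019} \cdot 1402} = \frac{1}{\frac{4}{5} \left(- \frac{1}{596}\right) \left(- \frac{1}{1019}\right) 1402} = \frac{1}{\frac{1402}{759155}} = \frac{759155}{1402}$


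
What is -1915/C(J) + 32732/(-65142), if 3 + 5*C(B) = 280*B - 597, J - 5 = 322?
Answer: -17147797/28215792 ≈ -0.60774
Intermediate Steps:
J = 327 (J = 5 + 322 = 327)
C(B) = -120 + 56*B (C(B) = -3/5 + (280*B - 597)/5 = -3/5 + (-597 + 280*B)/5 = -3/5 + (-597/5 + 56*B) = -120 + 56*B)
-1915/C(J) + 32732/(-65142) = -1915/(-120 + 56*327) + 32732/(-65142) = -1915/(-120 + 18312) + 32732*(-1/65142) = -1915/18192 - 2338/4653 = -17147797/28215792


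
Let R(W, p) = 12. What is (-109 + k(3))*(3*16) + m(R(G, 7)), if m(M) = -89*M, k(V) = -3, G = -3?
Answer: -6444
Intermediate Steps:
(-109 + k(3))*(3*16) + m(R(G, 7)) = (-109 - 3)*(3*16) - 89*12 = -112*48 - 1068 = -5376 - 1068 = -6444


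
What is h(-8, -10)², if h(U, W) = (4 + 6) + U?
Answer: 4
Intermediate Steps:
h(U, W) = 10 + U
h(-8, -10)² = (10 - 8)² = 2² = 4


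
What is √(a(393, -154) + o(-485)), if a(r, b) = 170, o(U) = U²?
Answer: 3*√26155 ≈ 485.18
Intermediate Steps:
√(a(393, -154) + o(-485)) = √(170 + (-485)²) = √(170 + 235225) = √235395 = 3*√26155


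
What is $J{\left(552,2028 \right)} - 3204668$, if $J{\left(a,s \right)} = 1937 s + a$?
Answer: $724120$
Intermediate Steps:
$J{\left(a,s \right)} = a + 1937 s$
$J{\left(552,2028 \right)} - 3204668 = \left(552 + 1937 \cdot 2028\right) - 3204668 = \left(552 + 3928236\right) - 3204668 = 3928788 - 3204668 = 724120$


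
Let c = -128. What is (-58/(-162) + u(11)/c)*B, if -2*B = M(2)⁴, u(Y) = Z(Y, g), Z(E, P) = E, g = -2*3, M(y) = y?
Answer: -2821/1296 ≈ -2.1767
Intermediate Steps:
g = -6
u(Y) = Y
B = -8 (B = -½*2⁴ = -½*16 = -8)
(-58/(-162) + u(11)/c)*B = (-58/(-162) + 11/(-128))*(-8) = (-58*(-1/162) + 11*(-1/128))*(-8) = (29/81 - 11/128)*(-8) = (2821/10368)*(-8) = -2821/1296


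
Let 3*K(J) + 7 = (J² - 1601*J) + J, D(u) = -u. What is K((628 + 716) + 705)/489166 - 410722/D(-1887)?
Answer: -33388760271/153842707 ≈ -217.03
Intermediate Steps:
K(J) = -7/3 - 1600*J/3 + J²/3 (K(J) = -7/3 + ((J² - 1601*J) + J)/3 = -7/3 + (J² - 1600*J)/3 = -7/3 + (-1600*J/3 + J²/3) = -7/3 - 1600*J/3 + J²/3)
K((628 + 716) + 705)/489166 - 410722/D(-1887) = (-7/3 - 1600*((628 + 716) + 705)/3 + ((628 + 716) + 705)²/3)/489166 - 410722/((-1*(-1887))) = (-7/3 - 1600*(1344 + 705)/3 + (1344 + 705)²/3)*(1/489166) - 410722/1887 = (-7/3 - 1600/3*2049 + (⅓)*2049²)*(1/489166) - 410722*1/1887 = (-7/3 - 1092800 + (⅓)*4198401)*(1/489166) - 410722/1887 = (-7/3 - 1092800 + 1399467)*(1/489166) - 410722/1887 = (919994/3)*(1/489166) - 410722/1887 = 459997/733749 - 410722/1887 = -33388760271/153842707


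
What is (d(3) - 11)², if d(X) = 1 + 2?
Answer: 64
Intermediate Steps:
d(X) = 3
(d(3) - 11)² = (3 - 11)² = (-8)² = 64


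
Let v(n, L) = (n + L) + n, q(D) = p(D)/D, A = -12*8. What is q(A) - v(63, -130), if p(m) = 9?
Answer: 125/32 ≈ 3.9063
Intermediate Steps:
A = -96
q(D) = 9/D
v(n, L) = L + 2*n (v(n, L) = (L + n) + n = L + 2*n)
q(A) - v(63, -130) = 9/(-96) - (-130 + 2*63) = 9*(-1/96) - (-130 + 126) = -3/32 - 1*(-4) = -3/32 + 4 = 125/32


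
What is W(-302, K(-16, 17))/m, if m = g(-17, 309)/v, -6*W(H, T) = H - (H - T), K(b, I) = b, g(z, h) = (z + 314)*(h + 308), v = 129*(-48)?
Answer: -5504/61083 ≈ -0.090107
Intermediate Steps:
v = -6192
g(z, h) = (308 + h)*(314 + z) (g(z, h) = (314 + z)*(308 + h) = (308 + h)*(314 + z))
W(H, T) = -T/6 (W(H, T) = -(H - (H - T))/6 = -(H + (T - H))/6 = -T/6)
m = -20361/688 (m = (96712 + 308*(-17) + 314*309 + 309*(-17))/(-6192) = (96712 - 5236 + 97026 - 5253)*(-1/6192) = 183249*(-1/6192) = -20361/688 ≈ -29.594)
W(-302, K(-16, 17))/m = (-⅙*(-16))/(-20361/688) = (8/3)*(-688/20361) = -5504/61083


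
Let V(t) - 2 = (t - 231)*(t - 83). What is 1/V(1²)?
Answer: 1/18862 ≈ 5.3017e-5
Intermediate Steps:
V(t) = 2 + (-231 + t)*(-83 + t) (V(t) = 2 + (t - 231)*(t - 83) = 2 + (-231 + t)*(-83 + t))
1/V(1²) = 1/(19175 + (1²)² - 314*1²) = 1/(19175 + 1² - 314*1) = 1/(19175 + 1 - 314) = 1/18862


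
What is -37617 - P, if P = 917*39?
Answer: -73380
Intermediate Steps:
P = 35763
-37617 - P = -37617 - 1*35763 = -37617 - 35763 = -73380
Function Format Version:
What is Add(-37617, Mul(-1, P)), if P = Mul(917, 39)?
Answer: -73380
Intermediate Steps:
P = 35763
Add(-37617, Mul(-1, P)) = Add(-37617, Mul(-1, 35763)) = Add(-37617, -35763) = -73380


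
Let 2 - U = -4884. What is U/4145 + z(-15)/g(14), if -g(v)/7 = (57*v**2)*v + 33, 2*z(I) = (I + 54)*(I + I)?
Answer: 1784339969/1513045205 ≈ 1.1793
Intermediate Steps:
z(I) = I*(54 + I) (z(I) = ((I + 54)*(I + I))/2 = ((54 + I)*(2*I))/2 = (2*I*(54 + I))/2 = I*(54 + I))
g(v) = -231 - 399*v**3 (g(v) = -7*((57*v**2)*v + 33) = -7*(57*v**3 + 33) = -7*(33 + 57*v**3) = -231 - 399*v**3)
U = 4886 (U = 2 - 1*(-4884) = 2 + 4884 = 4886)
U/4145 + z(-15)/g(14) = 4886/4145 + (-15*(54 - 15))/(-231 - 399*14**3) = 4886*(1/4145) + (-15*39)/(-231 - 399*2744) = 4886/4145 - 585/(-231 - 1094856) = 4886/4145 - 585/(-1095087) = 4886/4145 - 585*(-1/1095087) = 4886/4145 + 195/365029 = 1784339969/1513045205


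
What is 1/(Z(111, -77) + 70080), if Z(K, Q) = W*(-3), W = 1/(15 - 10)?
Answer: 5/350397 ≈ 1.4270e-5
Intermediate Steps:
W = 1/5 ≈ 0.20000
Z(K, Q) = -3/5 (Z(K, Q) = (1/5)*(-3) = -3/5)
1/(Z(111, -77) + 70080) = 1/(-3/5 + 70080) = 1/(350397/5) = 5/350397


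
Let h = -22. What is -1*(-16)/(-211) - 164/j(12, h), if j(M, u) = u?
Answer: 17126/2321 ≈ 7.3787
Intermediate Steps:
-1*(-16)/(-211) - 164/j(12, h) = -1*(-16)/(-211) - 164/(-22) = 16*(-1/211) - 164*(-1/22) = -16/211 + 82/11 = 17126/2321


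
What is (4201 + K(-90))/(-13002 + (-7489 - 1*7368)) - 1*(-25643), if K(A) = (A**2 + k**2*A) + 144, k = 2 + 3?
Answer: 714378142/27859 ≈ 25643.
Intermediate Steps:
k = 5
K(A) = 144 + A**2 + 25*A (K(A) = (A**2 + 5**2*A) + 144 = (A**2 + 25*A) + 144 = 144 + A**2 + 25*A)
(4201 + K(-90))/(-13002 + (-7489 - 1*7368)) - 1*(-25643) = (4201 + (144 + (-90)**2 + 25*(-90)))/(-13002 + (-7489 - 1*7368)) - 1*(-25643) = (4201 + (144 + 8100 - 2250))/(-13002 + (-7489 - 7368)) + 25643 = (4201 + 5994)/(-13002 - 14857) + 25643 = 10195/(-27859) + 25643 = 10195*(-1/27859) + 25643 = -10195/27859 + 25643 = 714378142/27859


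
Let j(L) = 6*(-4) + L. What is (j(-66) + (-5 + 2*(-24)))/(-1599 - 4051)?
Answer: 143/5650 ≈ 0.025310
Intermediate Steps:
j(L) = -24 + L
(j(-66) + (-5 + 2*(-24)))/(-1599 - 4051) = ((-24 - 66) + (-5 + 2*(-24)))/(-1599 - 4051) = (-90 + (-5 - 48))/(-5650) = (-90 - 53)*(-1/5650) = -143*(-1/5650) = 143/5650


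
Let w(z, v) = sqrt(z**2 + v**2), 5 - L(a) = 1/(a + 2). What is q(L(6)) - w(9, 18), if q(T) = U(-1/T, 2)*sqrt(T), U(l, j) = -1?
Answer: -9*sqrt(5) - sqrt(78)/4 ≈ -22.333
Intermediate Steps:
L(a) = 5 - 1/(2 + a) (L(a) = 5 - 1/(a + 2) = 5 - 1/(2 + a))
w(z, v) = sqrt(v**2 + z**2)
q(T) = -sqrt(T)
q(L(6)) - w(9, 18) = -sqrt((9 + 5*6)/(2 + 6)) - sqrt(18**2 + 9**2) = -sqrt((9 + 30)/8) - sqrt(324 + 81) = -sqrt((1/8)*39) - sqrt(405) = -sqrt(39/8) - 9*sqrt(5) = -sqrt(78)/4 - 9*sqrt(5) = -9*sqrt(5) - sqrt(78)/4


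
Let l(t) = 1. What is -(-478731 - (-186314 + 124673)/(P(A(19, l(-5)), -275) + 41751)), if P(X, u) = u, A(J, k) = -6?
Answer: 19855785315/41476 ≈ 4.7873e+5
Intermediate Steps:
-(-478731 - (-186314 + 124673)/(P(A(19, l(-5)), -275) + 41751)) = -(-478731 - (-186314 + 124673)/(-275 + 41751)) = -(-478731 - (-61641)/41476) = -(-478731 - 1*(-61641/41476)) = -(-478731 + 61641/41476) = -1*(-19855785315/41476) = 19855785315/41476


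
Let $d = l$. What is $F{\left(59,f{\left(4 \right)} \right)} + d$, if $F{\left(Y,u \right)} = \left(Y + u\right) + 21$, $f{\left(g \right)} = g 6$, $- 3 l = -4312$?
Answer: $\frac{4624}{3} \approx 1541.3$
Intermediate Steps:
$l = \frac{4312}{3}$ ($l = \left(- \frac{1}{3}\right) \left(-4312\right) = \frac{4312}{3} \approx 1437.3$)
$f{\left(g \right)} = 6 g$
$F{\left(Y,u \right)} = 21 + Y + u$
$d = \frac{4312}{3} \approx 1437.3$
$F{\left(59,f{\left(4 \right)} \right)} + d = \left(21 + 59 + 6 \cdot 4\right) + \frac{4312}{3} = \left(21 + 59 + 24\right) + \frac{4312}{3} = 104 + \frac{4312}{3} = \frac{4624}{3}$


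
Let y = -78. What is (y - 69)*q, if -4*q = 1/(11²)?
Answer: 147/484 ≈ 0.30372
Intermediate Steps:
q = -1/484 (q = -1/(4*(11²)) = -¼/121 = -¼*1/121 = -1/484 ≈ -0.0020661)
(y - 69)*q = (-78 - 69)*(-1/484) = -147*(-1/484) = 147/484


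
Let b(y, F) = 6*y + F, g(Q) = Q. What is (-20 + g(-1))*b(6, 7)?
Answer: -903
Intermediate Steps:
b(y, F) = F + 6*y
(-20 + g(-1))*b(6, 7) = (-20 - 1)*(7 + 6*6) = -21*(7 + 36) = -21*43 = -903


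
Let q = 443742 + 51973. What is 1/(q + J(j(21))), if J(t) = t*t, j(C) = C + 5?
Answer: 1/496391 ≈ 2.0145e-6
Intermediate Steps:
q = 495715
j(C) = 5 + C
J(t) = t²
1/(q + J(j(21))) = 1/(495715 + (5 + 21)²) = 1/(495715 + 26²) = 1/(495715 + 676) = 1/496391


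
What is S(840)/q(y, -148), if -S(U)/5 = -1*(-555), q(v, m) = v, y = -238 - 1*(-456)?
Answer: -2775/218 ≈ -12.729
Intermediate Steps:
y = 218 (y = -238 + 456 = 218)
S(U) = -2775 (S(U) = -(-5)*(-555) = -5*555 = -2775)
S(840)/q(y, -148) = -2775/218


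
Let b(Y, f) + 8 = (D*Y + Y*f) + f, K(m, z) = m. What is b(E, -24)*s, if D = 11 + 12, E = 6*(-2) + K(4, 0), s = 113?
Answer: -2712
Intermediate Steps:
E = -8 (E = 6*(-2) + 4 = -12 + 4 = -8)
D = 23
b(Y, f) = -8 + f + 23*Y + Y*f (b(Y, f) = -8 + ((23*Y + Y*f) + f) = -8 + (f + 23*Y + Y*f) = -8 + f + 23*Y + Y*f)
b(E, -24)*s = (-8 - 24 + 23*(-8) - 8*(-24))*113 = (-8 - 24 - 184 + 192)*113 = -24*113 = -2712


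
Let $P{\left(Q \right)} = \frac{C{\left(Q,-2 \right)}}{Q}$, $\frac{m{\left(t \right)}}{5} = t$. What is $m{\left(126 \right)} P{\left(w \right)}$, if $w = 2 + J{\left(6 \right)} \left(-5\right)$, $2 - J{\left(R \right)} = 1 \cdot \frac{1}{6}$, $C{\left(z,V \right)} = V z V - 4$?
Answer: $\frac{123480}{43} \approx 2871.6$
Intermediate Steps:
$C{\left(z,V \right)} = -4 + z V^{2}$ ($C{\left(z,V \right)} = z V^{2} - 4 = -4 + z V^{2}$)
$J{\left(R \right)} = \frac{11}{6}$ ($J{\left(R \right)} = 2 - 1 \cdot \frac{1}{6} = 2 - \frac{1}{6} = \frac{11}{6}$)
$m{\left(t \right)} = 5 t$
$w = - \frac{43}{6}$ ($w = 2 + \frac{11}{6} \left(-5\right) = 2 - \frac{55}{6} = - \frac{43}{6} \approx -7.1667$)
$P{\left(Q \right)} = \frac{-4 + 4 Q}{Q}$ ($P{\left(Q \right)} = \frac{-4 + Q \left(-2\right)^{2}}{Q} = \frac{-4 + Q 4}{Q} = \frac{-4 + 4 Q}{Q}$)
$m{\left(126 \right)} P{\left(w \right)} = 5 \cdot 126 \left(4 - \frac{4}{- \frac{43}{6}}\right) = 630 \left(4 - - \frac{24}{43}\right) = 630 \left(4 + \frac{24}{43}\right) = 630 \cdot \frac{196}{43} = \frac{123480}{43}$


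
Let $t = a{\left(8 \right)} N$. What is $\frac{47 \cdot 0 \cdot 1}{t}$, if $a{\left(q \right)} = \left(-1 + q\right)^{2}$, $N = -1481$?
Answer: $0$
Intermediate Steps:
$t = -72569$ ($t = \left(-1 + 8\right)^{2} \left(-1481\right) = 7^{2} \left(-1481\right) = 49 \left(-1481\right) = -72569$)
$\frac{47 \cdot 0 \cdot 1}{t} = \frac{47 \cdot 0 \cdot 1}{-72569} = 0 \cdot 1 \left(- \frac{1}{72569}\right) = 0 \left(- \frac{1}{72569}\right) = 0$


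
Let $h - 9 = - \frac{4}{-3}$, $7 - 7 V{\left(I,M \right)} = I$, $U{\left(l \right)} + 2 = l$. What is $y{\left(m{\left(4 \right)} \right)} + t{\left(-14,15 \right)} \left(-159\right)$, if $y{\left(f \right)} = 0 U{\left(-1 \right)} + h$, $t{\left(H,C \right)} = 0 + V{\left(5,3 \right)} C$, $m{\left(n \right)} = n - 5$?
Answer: $- \frac{14093}{21} \approx -671.1$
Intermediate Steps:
$U{\left(l \right)} = -2 + l$
$m{\left(n \right)} = -5 + n$
$V{\left(I,M \right)} = 1 - \frac{I}{7}$
$t{\left(H,C \right)} = \frac{2 C}{7}$ ($t{\left(H,C \right)} = 0 + \left(1 - \frac{5}{7}\right) C = 0 + \frac{2 C}{7} = \frac{2 C}{7}$)
$h = \frac{31}{3}$ ($h = 9 - \frac{4}{-3} = 9 - - \frac{4}{3} = 9 + \frac{4}{3} = \frac{31}{3} \approx 10.333$)
$y{\left(f \right)} = \frac{31}{3}$ ($y{\left(f \right)} = 0 \left(-2 - 1\right) + \frac{31}{3} = 0 \left(-3\right) + \frac{31}{3} = 0 + \frac{31}{3} = \frac{31}{3}$)
$y{\left(m{\left(4 \right)} \right)} + t{\left(-14,15 \right)} \left(-159\right) = \frac{31}{3} + \frac{2}{7} \cdot 15 \left(-159\right) = \frac{31}{3} + \frac{30}{7} \left(-159\right) = \frac{31}{3} - \frac{4770}{7} = - \frac{14093}{21}$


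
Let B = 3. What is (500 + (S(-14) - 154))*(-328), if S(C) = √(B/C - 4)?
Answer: -113488 - 164*I*√826/7 ≈ -1.1349e+5 - 673.34*I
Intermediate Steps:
S(C) = √(-4 + 3/C) (S(C) = √(3/C - 4) = √(-4 + 3/C))
(500 + (S(-14) - 154))*(-328) = (500 + (√(-4 + 3/(-14)) - 154))*(-328) = (500 + (√(-4 + 3*(-1/14)) - 154))*(-328) = (500 + (√(-4 - 3/14) - 154))*(-328) = (500 + (√(-59/14) - 154))*(-328) = (500 + (I*√826/14 - 154))*(-328) = (500 + (-154 + I*√826/14))*(-328) = (346 + I*√826/14)*(-328) = -113488 - 164*I*√826/7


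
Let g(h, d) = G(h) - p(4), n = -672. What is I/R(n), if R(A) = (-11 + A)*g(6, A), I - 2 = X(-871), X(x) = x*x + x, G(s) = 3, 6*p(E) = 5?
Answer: -4546632/8879 ≈ -512.07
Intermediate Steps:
p(E) = ⅚ (p(E) = (⅙)*5 = ⅚)
X(x) = x + x² (X(x) = x² + x = x + x²)
g(h, d) = 13/6 (g(h, d) = 3 - 1*⅚ = 3 - ⅚ = 13/6)
I = 757772 (I = 2 - 871*(1 - 871) = 2 - 871*(-870) = 2 + 757770 = 757772)
R(A) = -143/6 + 13*A/6 (R(A) = (-11 + A)*(13/6) = -143/6 + 13*A/6)
I/R(n) = 757772/(-143/6 + (13/6)*(-672)) = 757772/(-143/6 - 1456) = 757772/(-8879/6) = 757772*(-6/8879) = -4546632/8879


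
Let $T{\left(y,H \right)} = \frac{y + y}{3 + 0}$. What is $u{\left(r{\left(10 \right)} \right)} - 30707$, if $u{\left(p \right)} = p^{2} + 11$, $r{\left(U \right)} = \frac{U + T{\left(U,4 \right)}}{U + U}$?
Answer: $- \frac{1105031}{36} \approx -30695.0$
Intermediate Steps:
$T{\left(y,H \right)} = \frac{2 y}{3}$
$r{\left(U \right)} = \frac{5}{6}$ ($r{\left(U \right)} = \frac{U + \frac{2 U}{3}}{U + U} = \frac{\frac{5}{3} U}{2 U} = \frac{5 U}{3} \frac{1}{2 U} = \frac{5}{6}$)
$u{\left(p \right)} = 11 + p^{2}$
$u{\left(r{\left(10 \right)} \right)} - 30707 = \left(11 + \left(\frac{5}{6}\right)^{2}\right) - 30707 = \left(11 + \frac{25}{36}\right) - 30707 = \frac{421}{36} - 30707 = - \frac{1105031}{36}$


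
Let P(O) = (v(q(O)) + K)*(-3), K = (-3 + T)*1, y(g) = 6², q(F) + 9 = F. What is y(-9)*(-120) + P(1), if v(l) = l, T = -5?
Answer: -4272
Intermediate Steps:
q(F) = -9 + F
y(g) = 36
K = -8 (K = (-3 - 5)*1 = -8*1 = -8)
P(O) = 51 - 3*O (P(O) = ((-9 + O) - 8)*(-3) = (-17 + O)*(-3) = 51 - 3*O)
y(-9)*(-120) + P(1) = 36*(-120) + (51 - 3*1) = -4320 + (51 - 3) = -4320 + 48 = -4272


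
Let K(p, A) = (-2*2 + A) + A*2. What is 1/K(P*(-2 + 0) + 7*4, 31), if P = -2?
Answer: 1/89 ≈ 0.011236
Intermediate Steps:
K(p, A) = -4 + 3*A (K(p, A) = (-4 + A) + 2*A = -4 + 3*A)
1/K(P*(-2 + 0) + 7*4, 31) = 1/(-4 + 3*31) = 1/(-4 + 93) = 1/89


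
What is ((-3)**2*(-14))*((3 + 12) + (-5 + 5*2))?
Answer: -2520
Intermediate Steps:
((-3)**2*(-14))*((3 + 12) + (-5 + 5*2)) = (9*(-14))*(15 + (-5 + 10)) = -126*(15 + 5) = -126*20 = -2520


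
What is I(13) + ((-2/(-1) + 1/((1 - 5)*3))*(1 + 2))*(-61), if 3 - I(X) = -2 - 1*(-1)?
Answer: -1387/4 ≈ -346.75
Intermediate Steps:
I(X) = 4 (I(X) = 3 - (-2 - 1*(-1)) = 3 - (-2 + 1) = 3 - 1*(-1) = 3 + 1 = 4)
I(13) + ((-2/(-1) + 1/((1 - 5)*3))*(1 + 2))*(-61) = 4 + ((-2/(-1) + 1/((1 - 5)*3))*(1 + 2))*(-61) = 4 + ((-2*(-1) + (⅓)/(-4))*3)*(-61) = 4 + ((2 - ¼*⅓)*3)*(-61) = 4 + ((2 - 1/12)*3)*(-61) = 4 + ((23/12)*3)*(-61) = 4 + (23/4)*(-61) = 4 - 1403/4 = -1387/4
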